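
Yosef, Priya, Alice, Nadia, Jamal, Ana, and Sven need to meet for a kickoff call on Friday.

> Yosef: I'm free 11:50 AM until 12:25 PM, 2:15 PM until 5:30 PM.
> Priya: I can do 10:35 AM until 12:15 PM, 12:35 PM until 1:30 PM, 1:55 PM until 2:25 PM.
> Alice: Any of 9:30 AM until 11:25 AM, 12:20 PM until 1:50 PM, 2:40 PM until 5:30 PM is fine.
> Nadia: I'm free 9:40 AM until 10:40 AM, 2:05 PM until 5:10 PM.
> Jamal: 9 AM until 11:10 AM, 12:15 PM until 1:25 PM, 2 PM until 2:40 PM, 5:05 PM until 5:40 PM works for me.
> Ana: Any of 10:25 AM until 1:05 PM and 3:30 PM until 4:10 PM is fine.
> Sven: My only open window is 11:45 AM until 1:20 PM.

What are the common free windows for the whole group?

none

Yosef ∩ Priya: 11:50-12:15, 14:15-14:25.
Yosef ∩ Priya ∩ Alice: ∅.
Yosef ∩ Priya ∩ Alice ∩ Nadia: ∅.
Yosef ∩ Priya ∩ Alice ∩ Nadia ∩ Jamal: ∅.
Yosef ∩ Priya ∩ Alice ∩ Nadia ∩ Jamal ∩ Ana: ∅.
Yosef ∩ Priya ∩ Alice ∩ Nadia ∩ Jamal ∩ Ana ∩ Sven: ∅.
There is no time when everyone is free.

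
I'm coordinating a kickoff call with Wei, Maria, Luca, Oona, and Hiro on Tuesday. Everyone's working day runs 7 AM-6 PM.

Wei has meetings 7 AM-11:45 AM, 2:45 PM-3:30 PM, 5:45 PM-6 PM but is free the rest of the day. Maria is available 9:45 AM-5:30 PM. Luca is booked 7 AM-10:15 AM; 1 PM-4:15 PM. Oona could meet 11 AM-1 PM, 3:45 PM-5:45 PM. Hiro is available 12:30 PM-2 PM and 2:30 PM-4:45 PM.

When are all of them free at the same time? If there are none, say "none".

12:30-13:00, 16:15-16:45

Wei free: 11:45-14:45, 15:30-17:45 (invert busy blocks within the working day).
Maria free: 09:45-17:30.
Luca free: 10:15-13:00, 16:15-18:00 (invert busy blocks within the working day).
Oona free: 11:00-13:00, 15:45-17:45.
Hiro free: 12:30-14:00, 14:30-16:45.
Wei ∩ Maria: 11:45-14:45, 15:30-17:30.
Wei ∩ Maria ∩ Luca: 11:45-13:00, 16:15-17:30.
Wei ∩ Maria ∩ Luca ∩ Oona: 11:45-13:00, 16:15-17:30.
Wei ∩ Maria ∩ Luca ∩ Oona ∩ Hiro: 12:30-13:00, 16:15-16:45.
So the common availability across everyone is 12:30-13:00, 16:15-16:45.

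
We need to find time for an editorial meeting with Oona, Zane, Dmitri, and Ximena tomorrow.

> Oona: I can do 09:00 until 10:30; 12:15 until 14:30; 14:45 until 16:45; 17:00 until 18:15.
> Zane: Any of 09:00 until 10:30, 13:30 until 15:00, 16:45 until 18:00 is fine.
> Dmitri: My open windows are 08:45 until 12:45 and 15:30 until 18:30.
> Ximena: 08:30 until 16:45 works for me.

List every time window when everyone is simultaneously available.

Oona ∩ Zane: 09:00-10:30, 13:30-14:30, 14:45-15:00, 17:00-18:00.
Oona ∩ Zane ∩ Dmitri: 09:00-10:30, 17:00-18:00.
Oona ∩ Zane ∩ Dmitri ∩ Ximena: 09:00-10:30.
Those are the intersection windows.

09:00-10:30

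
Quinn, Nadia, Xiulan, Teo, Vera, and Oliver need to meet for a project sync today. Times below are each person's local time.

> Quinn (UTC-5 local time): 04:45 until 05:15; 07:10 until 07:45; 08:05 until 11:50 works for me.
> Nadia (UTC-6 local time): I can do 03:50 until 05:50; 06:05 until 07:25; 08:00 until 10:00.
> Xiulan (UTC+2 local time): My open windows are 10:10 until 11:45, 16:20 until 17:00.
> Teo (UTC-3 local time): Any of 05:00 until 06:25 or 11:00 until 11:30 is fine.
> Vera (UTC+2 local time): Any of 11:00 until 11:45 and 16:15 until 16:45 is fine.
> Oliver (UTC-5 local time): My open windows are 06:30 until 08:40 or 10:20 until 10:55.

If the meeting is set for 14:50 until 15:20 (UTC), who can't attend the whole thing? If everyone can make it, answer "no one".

Oliver, Teo, Vera, Xiulan

Quinn in UTC: 09:45-10:15, 12:10-12:45, 13:05-16:50 (add 5h to convert from UTC-5).
Nadia in UTC: 09:50-11:50, 12:05-13:25, 14:00-16:00 (add 6h to convert from UTC-6).
Xiulan in UTC: 08:10-09:45, 14:20-15:00 (subtract 2h to convert from UTC+2).
Teo in UTC: 08:00-09:25, 14:00-14:30 (add 3h to convert from UTC-3).
Vera in UTC: 09:00-09:45, 14:15-14:45 (subtract 2h to convert from UTC+2).
Oliver in UTC: 11:30-13:40, 15:20-15:55 (add 5h to convert from UTC-5).
Quinn: free for 14:50-15:20. Nadia: free for 14:50-15:20. Xiulan: not fully free for 14:50-15:20. Teo: not fully free for 14:50-15:20. Vera: not fully free for 14:50-15:20. Oliver: not fully free for 14:50-15:20.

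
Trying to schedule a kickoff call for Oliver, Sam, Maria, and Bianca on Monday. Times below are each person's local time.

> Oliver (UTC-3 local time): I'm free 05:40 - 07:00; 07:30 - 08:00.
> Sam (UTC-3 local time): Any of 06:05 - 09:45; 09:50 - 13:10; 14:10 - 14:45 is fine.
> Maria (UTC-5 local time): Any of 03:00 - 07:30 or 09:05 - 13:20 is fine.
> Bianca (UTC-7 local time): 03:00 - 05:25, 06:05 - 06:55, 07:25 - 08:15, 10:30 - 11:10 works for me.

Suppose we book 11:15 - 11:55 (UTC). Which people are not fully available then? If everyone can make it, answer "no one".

Oliver in UTC: 08:40-10:00, 10:30-11:00 (add 3h to convert from UTC-3).
Sam in UTC: 09:05-12:45, 12:50-16:10, 17:10-17:45 (add 3h to convert from UTC-3).
Maria in UTC: 08:00-12:30, 14:05-18:20 (add 5h to convert from UTC-5).
Bianca in UTC: 10:00-12:25, 13:05-13:55, 14:25-15:15, 17:30-18:10 (add 7h to convert from UTC-7).
Oliver: not fully free for 11:15-11:55. Sam: free for 11:15-11:55. Maria: free for 11:15-11:55. Bianca: free for 11:15-11:55.

Oliver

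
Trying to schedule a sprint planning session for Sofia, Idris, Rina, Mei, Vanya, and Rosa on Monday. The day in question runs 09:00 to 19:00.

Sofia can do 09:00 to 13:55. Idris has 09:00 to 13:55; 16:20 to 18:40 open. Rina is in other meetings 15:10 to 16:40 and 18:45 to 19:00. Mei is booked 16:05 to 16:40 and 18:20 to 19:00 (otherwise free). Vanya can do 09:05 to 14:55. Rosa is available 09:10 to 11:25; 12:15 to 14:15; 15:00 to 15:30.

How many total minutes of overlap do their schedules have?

Sofia free: 09:00-13:55.
Idris free: 09:00-13:55, 16:20-18:40.
Rina free: 09:00-15:10, 16:40-18:45 (invert busy blocks within the working day).
Mei free: 09:00-16:05, 16:40-18:20 (invert busy blocks within the working day).
Vanya free: 09:05-14:55.
Rosa free: 09:10-11:25, 12:15-14:15, 15:00-15:30.
Sofia ∩ Idris: 09:00-13:55.
Sofia ∩ Idris ∩ Rina: 09:00-13:55.
Sofia ∩ Idris ∩ Rina ∩ Mei: 09:00-13:55.
Sofia ∩ Idris ∩ Rina ∩ Mei ∩ Vanya: 09:05-13:55.
Sofia ∩ Idris ∩ Rina ∩ Mei ∩ Vanya ∩ Rosa: 09:10-11:25, 12:15-13:55.
Those are the intersection windows.
Summing the common windows: 135 + 100 = 235 minutes.

235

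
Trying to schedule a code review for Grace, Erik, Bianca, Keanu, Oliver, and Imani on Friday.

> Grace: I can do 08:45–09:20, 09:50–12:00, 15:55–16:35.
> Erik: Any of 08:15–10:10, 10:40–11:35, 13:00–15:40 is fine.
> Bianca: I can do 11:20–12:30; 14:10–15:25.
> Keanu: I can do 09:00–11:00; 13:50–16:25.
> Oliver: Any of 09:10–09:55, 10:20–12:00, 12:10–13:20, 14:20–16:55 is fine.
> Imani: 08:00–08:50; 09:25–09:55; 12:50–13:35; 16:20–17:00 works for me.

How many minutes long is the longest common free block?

0

Grace ∩ Erik: 08:45-09:20, 09:50-10:10, 10:40-11:35.
Grace ∩ Erik ∩ Bianca: 11:20-11:35.
Grace ∩ Erik ∩ Bianca ∩ Keanu: ∅.
Grace ∩ Erik ∩ Bianca ∩ Keanu ∩ Oliver: ∅.
Grace ∩ Erik ∩ Bianca ∩ Keanu ∩ Oliver ∩ Imani: ∅.
There is no time when everyone is free.
No common window exists, so the longest block is 0 minutes.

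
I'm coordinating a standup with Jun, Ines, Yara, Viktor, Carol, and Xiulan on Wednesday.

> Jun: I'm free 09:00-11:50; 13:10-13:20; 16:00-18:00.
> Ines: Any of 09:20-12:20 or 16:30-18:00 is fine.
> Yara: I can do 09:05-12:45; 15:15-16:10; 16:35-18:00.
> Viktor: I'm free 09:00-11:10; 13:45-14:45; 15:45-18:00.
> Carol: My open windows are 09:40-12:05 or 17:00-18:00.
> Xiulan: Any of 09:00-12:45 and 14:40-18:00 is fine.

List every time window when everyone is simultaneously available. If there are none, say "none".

09:40-11:10, 17:00-18:00

Jun ∩ Ines: 09:20-11:50, 16:30-18:00.
Jun ∩ Ines ∩ Yara: 09:20-11:50, 16:35-18:00.
Jun ∩ Ines ∩ Yara ∩ Viktor: 09:20-11:10, 16:35-18:00.
Jun ∩ Ines ∩ Yara ∩ Viktor ∩ Carol: 09:40-11:10, 17:00-18:00.
Jun ∩ Ines ∩ Yara ∩ Viktor ∩ Carol ∩ Xiulan: 09:40-11:10, 17:00-18:00.
Those are the intersection windows.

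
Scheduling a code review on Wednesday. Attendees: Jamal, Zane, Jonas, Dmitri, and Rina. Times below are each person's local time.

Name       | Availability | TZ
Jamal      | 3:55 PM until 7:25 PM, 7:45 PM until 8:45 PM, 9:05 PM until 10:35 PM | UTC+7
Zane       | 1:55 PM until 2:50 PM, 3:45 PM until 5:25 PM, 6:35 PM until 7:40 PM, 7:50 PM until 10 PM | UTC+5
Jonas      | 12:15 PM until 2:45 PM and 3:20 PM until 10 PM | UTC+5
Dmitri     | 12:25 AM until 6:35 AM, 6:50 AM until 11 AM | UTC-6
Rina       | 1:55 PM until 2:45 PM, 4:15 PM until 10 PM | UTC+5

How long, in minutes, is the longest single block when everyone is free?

Jamal in UTC: 08:55-12:25, 12:45-13:45, 14:05-15:35 (subtract 7h to convert from UTC+7).
Zane in UTC: 08:55-09:50, 10:45-12:25, 13:35-14:40, 14:50-17:00 (subtract 5h to convert from UTC+5).
Jonas in UTC: 07:15-09:45, 10:20-17:00 (subtract 5h to convert from UTC+5).
Dmitri in UTC: 06:25-12:35, 12:50-17:00 (add 6h to convert from UTC-6).
Rina in UTC: 08:55-09:45, 11:15-17:00 (subtract 5h to convert from UTC+5).
Jamal ∩ Zane: 08:55-09:50, 10:45-12:25, 13:35-13:45, 14:05-14:40, 14:50-15:35.
Jamal ∩ Zane ∩ Jonas: 08:55-09:45, 10:45-12:25, 13:35-13:45, 14:05-14:40, 14:50-15:35.
Jamal ∩ Zane ∩ Jonas ∩ Dmitri: 08:55-09:45, 10:45-12:25, 13:35-13:45, 14:05-14:40, 14:50-15:35.
Jamal ∩ Zane ∩ Jonas ∩ Dmitri ∩ Rina: 08:55-09:45, 11:15-12:25, 13:35-13:45, 14:05-14:40, 14:50-15:35.
The longest is 11:15-12:25 at 70 minutes.

70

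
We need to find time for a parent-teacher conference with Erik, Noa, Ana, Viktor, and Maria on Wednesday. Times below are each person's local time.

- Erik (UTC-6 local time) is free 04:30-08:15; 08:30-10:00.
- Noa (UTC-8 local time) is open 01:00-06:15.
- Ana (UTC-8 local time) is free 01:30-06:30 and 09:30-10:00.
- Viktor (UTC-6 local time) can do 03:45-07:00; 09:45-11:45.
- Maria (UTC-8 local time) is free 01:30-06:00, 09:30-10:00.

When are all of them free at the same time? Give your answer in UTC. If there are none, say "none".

10:30-13:00

Erik in UTC: 10:30-14:15, 14:30-16:00 (add 6h to convert from UTC-6).
Noa in UTC: 09:00-14:15 (add 8h to convert from UTC-8).
Ana in UTC: 09:30-14:30, 17:30-18:00 (add 8h to convert from UTC-8).
Viktor in UTC: 09:45-13:00, 15:45-17:45 (add 6h to convert from UTC-6).
Maria in UTC: 09:30-14:00, 17:30-18:00 (add 8h to convert from UTC-8).
Erik ∩ Noa: 10:30-14:15.
Erik ∩ Noa ∩ Ana: 10:30-14:15.
Erik ∩ Noa ∩ Ana ∩ Viktor: 10:30-13:00.
Erik ∩ Noa ∩ Ana ∩ Viktor ∩ Maria: 10:30-13:00.
So the common availability across everyone is 10:30-13:00.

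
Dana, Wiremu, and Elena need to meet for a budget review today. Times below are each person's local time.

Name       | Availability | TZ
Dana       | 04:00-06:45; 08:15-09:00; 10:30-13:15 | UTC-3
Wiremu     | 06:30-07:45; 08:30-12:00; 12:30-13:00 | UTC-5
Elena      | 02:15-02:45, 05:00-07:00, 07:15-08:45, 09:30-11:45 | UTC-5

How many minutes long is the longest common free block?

105

Dana in UTC: 07:00-09:45, 11:15-12:00, 13:30-16:15 (add 3h to convert from UTC-3).
Wiremu in UTC: 11:30-12:45, 13:30-17:00, 17:30-18:00 (add 5h to convert from UTC-5).
Elena in UTC: 07:15-07:45, 10:00-12:00, 12:15-13:45, 14:30-16:45 (add 5h to convert from UTC-5).
Dana ∩ Wiremu: 11:30-12:00, 13:30-16:15.
Dana ∩ Wiremu ∩ Elena: 11:30-12:00, 13:30-13:45, 14:30-16:15.
The longest is 14:30-16:15 at 105 minutes.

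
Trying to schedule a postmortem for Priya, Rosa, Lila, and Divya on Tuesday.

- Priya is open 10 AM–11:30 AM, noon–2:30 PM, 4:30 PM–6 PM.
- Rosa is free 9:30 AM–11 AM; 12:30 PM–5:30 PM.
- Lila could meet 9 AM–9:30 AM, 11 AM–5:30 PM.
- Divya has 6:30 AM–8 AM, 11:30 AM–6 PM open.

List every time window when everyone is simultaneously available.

Priya ∩ Rosa: 10:00-11:00, 12:30-14:30, 16:30-17:30.
Priya ∩ Rosa ∩ Lila: 12:30-14:30, 16:30-17:30.
Priya ∩ Rosa ∩ Lila ∩ Divya: 12:30-14:30, 16:30-17:30.

12:30-14:30, 16:30-17:30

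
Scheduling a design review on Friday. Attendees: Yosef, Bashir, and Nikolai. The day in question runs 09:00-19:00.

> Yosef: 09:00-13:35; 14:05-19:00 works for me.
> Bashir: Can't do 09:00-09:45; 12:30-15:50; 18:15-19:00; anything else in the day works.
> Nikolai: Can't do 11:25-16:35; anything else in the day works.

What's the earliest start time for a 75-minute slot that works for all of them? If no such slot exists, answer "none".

09:45

Yosef free: 09:00-13:35, 14:05-19:00.
Bashir free: 09:45-12:30, 15:50-18:15 (invert busy blocks within the working day).
Nikolai free: 09:00-11:25, 16:35-19:00 (invert busy blocks within the working day).
Yosef ∩ Bashir: 09:45-12:30, 15:50-18:15.
Yosef ∩ Bashir ∩ Nikolai: 09:45-11:25, 16:35-18:15.
The first common window of at least 75 minutes is 09:45-11:25, so the earliest start is 09:45.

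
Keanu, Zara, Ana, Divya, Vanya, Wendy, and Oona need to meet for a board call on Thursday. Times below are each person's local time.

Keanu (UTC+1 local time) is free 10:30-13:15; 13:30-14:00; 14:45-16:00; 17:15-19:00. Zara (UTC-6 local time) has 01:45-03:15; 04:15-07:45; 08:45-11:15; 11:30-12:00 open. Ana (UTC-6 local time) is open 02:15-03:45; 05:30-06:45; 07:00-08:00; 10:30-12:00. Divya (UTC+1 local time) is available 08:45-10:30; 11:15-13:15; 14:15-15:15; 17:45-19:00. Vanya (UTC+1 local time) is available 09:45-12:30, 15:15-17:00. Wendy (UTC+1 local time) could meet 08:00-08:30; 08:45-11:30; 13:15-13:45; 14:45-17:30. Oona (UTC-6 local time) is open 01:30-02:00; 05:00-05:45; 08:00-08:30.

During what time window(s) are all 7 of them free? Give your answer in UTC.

Keanu in UTC: 09:30-12:15, 12:30-13:00, 13:45-15:00, 16:15-18:00 (subtract 1h to convert from UTC+1).
Zara in UTC: 07:45-09:15, 10:15-13:45, 14:45-17:15, 17:30-18:00 (add 6h to convert from UTC-6).
Ana in UTC: 08:15-09:45, 11:30-12:45, 13:00-14:00, 16:30-18:00 (add 6h to convert from UTC-6).
Divya in UTC: 07:45-09:30, 10:15-12:15, 13:15-14:15, 16:45-18:00 (subtract 1h to convert from UTC+1).
Vanya in UTC: 08:45-11:30, 14:15-16:00 (subtract 1h to convert from UTC+1).
Wendy in UTC: 07:00-07:30, 07:45-10:30, 12:15-12:45, 13:45-16:30 (subtract 1h to convert from UTC+1).
Oona in UTC: 07:30-08:00, 11:00-11:45, 14:00-14:30 (add 6h to convert from UTC-6).
Keanu ∩ Zara: 10:15-12:15, 12:30-13:00, 14:45-15:00, 16:15-17:15, 17:30-18:00.
Keanu ∩ Zara ∩ Ana: 11:30-12:15, 12:30-12:45, 16:30-17:15, 17:30-18:00.
Keanu ∩ Zara ∩ Ana ∩ Divya: 11:30-12:15, 16:45-17:15, 17:30-18:00.
Keanu ∩ Zara ∩ Ana ∩ Divya ∩ Vanya: ∅.
Keanu ∩ Zara ∩ Ana ∩ Divya ∩ Vanya ∩ Wendy: ∅.
Keanu ∩ Zara ∩ Ana ∩ Divya ∩ Vanya ∩ Wendy ∩ Oona: ∅.
There is no time when everyone is free.

none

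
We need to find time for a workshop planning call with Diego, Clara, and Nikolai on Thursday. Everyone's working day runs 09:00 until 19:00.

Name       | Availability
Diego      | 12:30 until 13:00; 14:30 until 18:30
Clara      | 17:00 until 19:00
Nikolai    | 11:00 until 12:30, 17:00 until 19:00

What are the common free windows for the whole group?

Diego ∩ Clara: 17:00-18:30.
Diego ∩ Clara ∩ Nikolai: 17:00-18:30.

17:00-18:30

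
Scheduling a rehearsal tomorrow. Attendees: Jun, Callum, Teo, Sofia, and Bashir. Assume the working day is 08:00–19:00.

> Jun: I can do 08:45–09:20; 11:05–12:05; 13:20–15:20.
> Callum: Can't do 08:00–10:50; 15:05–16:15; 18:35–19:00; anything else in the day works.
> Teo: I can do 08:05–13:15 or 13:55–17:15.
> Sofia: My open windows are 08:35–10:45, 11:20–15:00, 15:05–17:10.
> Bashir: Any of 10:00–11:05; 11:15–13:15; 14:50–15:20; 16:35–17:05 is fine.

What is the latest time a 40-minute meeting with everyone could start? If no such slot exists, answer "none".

Jun free: 08:45-09:20, 11:05-12:05, 13:20-15:20.
Callum free: 10:50-15:05, 16:15-18:35 (invert busy blocks within the working day).
Teo free: 08:05-13:15, 13:55-17:15.
Sofia free: 08:35-10:45, 11:20-15:00, 15:05-17:10.
Bashir free: 10:00-11:05, 11:15-13:15, 14:50-15:20, 16:35-17:05.
Jun ∩ Callum: 11:05-12:05, 13:20-15:05.
Jun ∩ Callum ∩ Teo: 11:05-12:05, 13:55-15:05.
Jun ∩ Callum ∩ Teo ∩ Sofia: 11:20-12:05, 13:55-15:00.
Jun ∩ Callum ∩ Teo ∩ Sofia ∩ Bashir: 11:20-12:05, 14:50-15:00.
So the common availability across everyone is 11:20-12:05, 14:50-15:00.
The last common window of at least 40 minutes is 11:20-12:05; a 40-minute meeting can start as late as 11:25 and still end by 12:05.

11:25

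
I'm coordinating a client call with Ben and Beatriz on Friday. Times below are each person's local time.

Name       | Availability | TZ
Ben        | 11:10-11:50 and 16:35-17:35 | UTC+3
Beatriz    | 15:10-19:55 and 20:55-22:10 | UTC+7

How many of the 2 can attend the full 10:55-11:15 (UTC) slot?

1

Ben in UTC: 08:10-08:50, 13:35-14:35 (subtract 3h to convert from UTC+3).
Beatriz in UTC: 08:10-12:55, 13:55-15:10 (subtract 7h to convert from UTC+7).
Beatriz can make the full 10:55-11:15 slot — that's 1.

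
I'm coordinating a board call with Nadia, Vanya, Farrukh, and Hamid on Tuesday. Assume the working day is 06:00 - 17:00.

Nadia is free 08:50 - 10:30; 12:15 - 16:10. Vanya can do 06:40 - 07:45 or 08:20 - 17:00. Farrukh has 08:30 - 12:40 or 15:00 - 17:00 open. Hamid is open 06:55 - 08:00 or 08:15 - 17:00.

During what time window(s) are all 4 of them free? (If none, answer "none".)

Nadia ∩ Vanya: 08:50-10:30, 12:15-16:10.
Nadia ∩ Vanya ∩ Farrukh: 08:50-10:30, 12:15-12:40, 15:00-16:10.
Nadia ∩ Vanya ∩ Farrukh ∩ Hamid: 08:50-10:30, 12:15-12:40, 15:00-16:10.

08:50-10:30, 12:15-12:40, 15:00-16:10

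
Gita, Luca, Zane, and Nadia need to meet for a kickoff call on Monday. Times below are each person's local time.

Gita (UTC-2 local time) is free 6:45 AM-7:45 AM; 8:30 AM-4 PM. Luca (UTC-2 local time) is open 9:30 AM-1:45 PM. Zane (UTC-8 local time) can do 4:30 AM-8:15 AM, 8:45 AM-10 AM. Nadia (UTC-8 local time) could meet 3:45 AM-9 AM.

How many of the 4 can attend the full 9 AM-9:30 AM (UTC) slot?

Gita in UTC: 08:45-09:45, 10:30-18:00 (add 2h to convert from UTC-2).
Luca in UTC: 11:30-15:45 (add 2h to convert from UTC-2).
Zane in UTC: 12:30-16:15, 16:45-18:00 (add 8h to convert from UTC-8).
Nadia in UTC: 11:45-17:00 (add 8h to convert from UTC-8).
Gita can make the full 09:00-09:30 slot — that's 1.

1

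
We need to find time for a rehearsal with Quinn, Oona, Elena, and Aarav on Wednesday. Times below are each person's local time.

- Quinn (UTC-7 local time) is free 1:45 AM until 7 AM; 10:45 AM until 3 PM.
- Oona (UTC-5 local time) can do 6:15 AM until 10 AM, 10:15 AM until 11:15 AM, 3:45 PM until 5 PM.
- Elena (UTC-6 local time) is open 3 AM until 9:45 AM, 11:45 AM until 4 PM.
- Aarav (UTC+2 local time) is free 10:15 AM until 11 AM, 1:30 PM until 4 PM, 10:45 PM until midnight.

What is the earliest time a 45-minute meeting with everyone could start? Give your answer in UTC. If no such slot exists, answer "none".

11:30

Quinn in UTC: 08:45-14:00, 17:45-22:00 (add 7h to convert from UTC-7).
Oona in UTC: 11:15-15:00, 15:15-16:15, 20:45-22:00 (add 5h to convert from UTC-5).
Elena in UTC: 09:00-15:45, 17:45-22:00 (add 6h to convert from UTC-6).
Aarav in UTC: 08:15-09:00, 11:30-14:00, 20:45-22:00 (subtract 2h to convert from UTC+2).
Quinn ∩ Oona: 11:15-14:00, 20:45-22:00.
Quinn ∩ Oona ∩ Elena: 11:15-14:00, 20:45-22:00.
Quinn ∩ Oona ∩ Elena ∩ Aarav: 11:30-14:00, 20:45-22:00.
Those are the intersection windows.
The first common window of at least 45 minutes is 11:30-14:00, so the earliest start is 11:30.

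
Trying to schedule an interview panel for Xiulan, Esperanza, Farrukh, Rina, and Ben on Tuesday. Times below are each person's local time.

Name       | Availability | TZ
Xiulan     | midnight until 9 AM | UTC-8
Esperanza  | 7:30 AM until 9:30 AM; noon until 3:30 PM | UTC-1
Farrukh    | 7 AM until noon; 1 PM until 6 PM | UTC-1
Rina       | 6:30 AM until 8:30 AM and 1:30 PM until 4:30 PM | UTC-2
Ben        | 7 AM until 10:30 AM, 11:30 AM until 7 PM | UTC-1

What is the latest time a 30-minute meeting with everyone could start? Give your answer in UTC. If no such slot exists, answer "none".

Xiulan in UTC: 08:00-17:00 (add 8h to convert from UTC-8).
Esperanza in UTC: 08:30-10:30, 13:00-16:30 (add 1h to convert from UTC-1).
Farrukh in UTC: 08:00-13:00, 14:00-19:00 (add 1h to convert from UTC-1).
Rina in UTC: 08:30-10:30, 15:30-18:30 (add 2h to convert from UTC-2).
Ben in UTC: 08:00-11:30, 12:30-20:00 (add 1h to convert from UTC-1).
Xiulan ∩ Esperanza: 08:30-10:30, 13:00-16:30.
Xiulan ∩ Esperanza ∩ Farrukh: 08:30-10:30, 14:00-16:30.
Xiulan ∩ Esperanza ∩ Farrukh ∩ Rina: 08:30-10:30, 15:30-16:30.
Xiulan ∩ Esperanza ∩ Farrukh ∩ Rina ∩ Ben: 08:30-10:30, 15:30-16:30.
Those are the intersection windows.
The last common window of at least 30 minutes is 15:30-16:30; a 30-minute meeting can start as late as 16:00 and still end by 16:30.

16:00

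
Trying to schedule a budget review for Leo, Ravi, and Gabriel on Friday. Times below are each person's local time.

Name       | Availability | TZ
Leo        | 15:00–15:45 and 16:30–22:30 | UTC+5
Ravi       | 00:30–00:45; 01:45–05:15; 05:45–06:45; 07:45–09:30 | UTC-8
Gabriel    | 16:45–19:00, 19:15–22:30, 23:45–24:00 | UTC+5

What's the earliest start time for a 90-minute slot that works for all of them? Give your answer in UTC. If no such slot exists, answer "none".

Leo in UTC: 10:00-10:45, 11:30-17:30 (subtract 5h to convert from UTC+5).
Ravi in UTC: 08:30-08:45, 09:45-13:15, 13:45-14:45, 15:45-17:30 (add 8h to convert from UTC-8).
Gabriel in UTC: 11:45-14:00, 14:15-17:30, 18:45-19:00 (subtract 5h to convert from UTC+5).
Leo ∩ Ravi: 10:00-10:45, 11:30-13:15, 13:45-14:45, 15:45-17:30.
Leo ∩ Ravi ∩ Gabriel: 11:45-13:15, 13:45-14:00, 14:15-14:45, 15:45-17:30.
The first common window of at least 90 minutes is 11:45-13:15, so the earliest start is 11:45.

11:45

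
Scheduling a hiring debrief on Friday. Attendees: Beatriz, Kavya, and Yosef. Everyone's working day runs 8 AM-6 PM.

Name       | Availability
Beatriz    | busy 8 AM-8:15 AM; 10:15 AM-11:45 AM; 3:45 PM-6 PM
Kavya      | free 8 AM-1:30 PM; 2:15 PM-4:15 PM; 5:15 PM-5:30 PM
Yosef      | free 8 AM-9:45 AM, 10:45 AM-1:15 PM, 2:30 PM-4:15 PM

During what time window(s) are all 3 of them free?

08:15-09:45, 11:45-13:15, 14:30-15:45

Beatriz free: 08:15-10:15, 11:45-15:45 (invert busy blocks within the working day).
Kavya free: 08:00-13:30, 14:15-16:15, 17:15-17:30.
Yosef free: 08:00-09:45, 10:45-13:15, 14:30-16:15.
Beatriz ∩ Kavya: 08:15-10:15, 11:45-13:30, 14:15-15:45.
Beatriz ∩ Kavya ∩ Yosef: 08:15-09:45, 11:45-13:15, 14:30-15:45.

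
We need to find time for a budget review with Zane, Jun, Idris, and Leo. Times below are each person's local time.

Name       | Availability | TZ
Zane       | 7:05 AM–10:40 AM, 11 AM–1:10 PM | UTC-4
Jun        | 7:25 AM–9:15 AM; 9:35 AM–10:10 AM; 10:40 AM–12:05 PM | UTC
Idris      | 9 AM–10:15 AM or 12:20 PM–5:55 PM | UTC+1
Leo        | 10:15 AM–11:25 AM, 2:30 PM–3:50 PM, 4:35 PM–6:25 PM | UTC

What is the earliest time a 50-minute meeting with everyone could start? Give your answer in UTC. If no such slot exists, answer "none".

Zane in UTC: 11:05-14:40, 15:00-17:10 (add 4h to convert from UTC-4).
Jun in UTC: 07:25-09:15, 09:35-10:10, 10:40-12:05.
Idris in UTC: 08:00-09:15, 11:20-16:55 (subtract 1h to convert from UTC+1).
Leo in UTC: 10:15-11:25, 14:30-15:50, 16:35-18:25.
Zane ∩ Jun: 11:05-12:05.
Zane ∩ Jun ∩ Idris: 11:20-12:05.
Zane ∩ Jun ∩ Idris ∩ Leo: 11:20-11:25.
Those are the intersection windows.
No common window is at least 50 minutes long.

none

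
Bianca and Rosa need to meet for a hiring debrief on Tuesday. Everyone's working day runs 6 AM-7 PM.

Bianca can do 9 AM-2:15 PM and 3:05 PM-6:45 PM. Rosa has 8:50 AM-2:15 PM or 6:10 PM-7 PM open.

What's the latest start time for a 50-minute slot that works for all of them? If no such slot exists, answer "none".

Bianca ∩ Rosa: 09:00-14:15, 18:10-18:45.
The last common window of at least 50 minutes is 09:00-14:15; a 50-minute meeting can start as late as 13:25 and still end by 14:15.

13:25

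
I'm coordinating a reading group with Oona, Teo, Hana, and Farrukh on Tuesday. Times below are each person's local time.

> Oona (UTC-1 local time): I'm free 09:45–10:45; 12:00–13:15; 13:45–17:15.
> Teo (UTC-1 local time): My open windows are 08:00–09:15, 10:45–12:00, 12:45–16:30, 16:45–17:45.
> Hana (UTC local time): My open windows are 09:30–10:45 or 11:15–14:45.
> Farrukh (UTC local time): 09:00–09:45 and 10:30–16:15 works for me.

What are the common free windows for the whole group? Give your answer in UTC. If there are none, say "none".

Oona in UTC: 10:45-11:45, 13:00-14:15, 14:45-18:15 (add 1h to convert from UTC-1).
Teo in UTC: 09:00-10:15, 11:45-13:00, 13:45-17:30, 17:45-18:45 (add 1h to convert from UTC-1).
Hana in UTC: 09:30-10:45, 11:15-14:45.
Farrukh in UTC: 09:00-09:45, 10:30-16:15.
Oona ∩ Teo: 13:45-14:15, 14:45-17:30, 17:45-18:15.
Oona ∩ Teo ∩ Hana: 13:45-14:15.
Oona ∩ Teo ∩ Hana ∩ Farrukh: 13:45-14:15.
Those are the intersection windows.

13:45-14:15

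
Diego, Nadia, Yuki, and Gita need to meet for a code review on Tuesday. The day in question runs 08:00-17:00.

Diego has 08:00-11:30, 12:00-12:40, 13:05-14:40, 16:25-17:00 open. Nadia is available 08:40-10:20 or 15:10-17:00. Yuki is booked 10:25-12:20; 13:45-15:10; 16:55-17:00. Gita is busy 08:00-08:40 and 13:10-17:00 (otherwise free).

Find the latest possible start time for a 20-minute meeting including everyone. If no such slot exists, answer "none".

10:00

Diego free: 08:00-11:30, 12:00-12:40, 13:05-14:40, 16:25-17:00.
Nadia free: 08:40-10:20, 15:10-17:00.
Yuki free: 08:00-10:25, 12:20-13:45, 15:10-16:55 (invert busy blocks within the working day).
Gita free: 08:40-13:10 (invert busy blocks within the working day).
Diego ∩ Nadia: 08:40-10:20, 16:25-17:00.
Diego ∩ Nadia ∩ Yuki: 08:40-10:20, 16:25-16:55.
Diego ∩ Nadia ∩ Yuki ∩ Gita: 08:40-10:20.
The last common window of at least 20 minutes is 08:40-10:20; a 20-minute meeting can start as late as 10:00 and still end by 10:20.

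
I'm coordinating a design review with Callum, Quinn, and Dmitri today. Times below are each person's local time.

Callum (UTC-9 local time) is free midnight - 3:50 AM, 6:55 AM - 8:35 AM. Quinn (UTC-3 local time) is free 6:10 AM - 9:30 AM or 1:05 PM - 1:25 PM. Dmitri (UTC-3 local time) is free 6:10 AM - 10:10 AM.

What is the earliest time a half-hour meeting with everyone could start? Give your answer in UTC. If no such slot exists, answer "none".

Callum in UTC: 09:00-12:50, 15:55-17:35 (add 9h to convert from UTC-9).
Quinn in UTC: 09:10-12:30, 16:05-16:25 (add 3h to convert from UTC-3).
Dmitri in UTC: 09:10-13:10 (add 3h to convert from UTC-3).
Callum ∩ Quinn: 09:10-12:30, 16:05-16:25.
Callum ∩ Quinn ∩ Dmitri: 09:10-12:30.
The first common window of at least 30 minutes is 09:10-12:30, so the earliest start is 09:10.

09:10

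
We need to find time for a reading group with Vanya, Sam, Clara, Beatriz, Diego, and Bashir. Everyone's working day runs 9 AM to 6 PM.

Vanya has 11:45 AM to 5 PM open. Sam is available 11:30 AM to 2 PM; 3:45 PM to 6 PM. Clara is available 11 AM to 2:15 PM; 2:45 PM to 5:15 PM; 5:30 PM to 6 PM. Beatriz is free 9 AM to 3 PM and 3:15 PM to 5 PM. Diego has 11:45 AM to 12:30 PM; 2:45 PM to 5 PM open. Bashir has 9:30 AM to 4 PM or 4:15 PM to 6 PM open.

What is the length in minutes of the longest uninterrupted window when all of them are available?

Vanya ∩ Sam: 11:45-14:00, 15:45-17:00.
Vanya ∩ Sam ∩ Clara: 11:45-14:00, 15:45-17:00.
Vanya ∩ Sam ∩ Clara ∩ Beatriz: 11:45-14:00, 15:45-17:00.
Vanya ∩ Sam ∩ Clara ∩ Beatriz ∩ Diego: 11:45-12:30, 15:45-17:00.
Vanya ∩ Sam ∩ Clara ∩ Beatriz ∩ Diego ∩ Bashir: 11:45-12:30, 15:45-16:00, 16:15-17:00.
Those are the intersection windows.
The longest is 11:45-12:30 at 45 minutes.

45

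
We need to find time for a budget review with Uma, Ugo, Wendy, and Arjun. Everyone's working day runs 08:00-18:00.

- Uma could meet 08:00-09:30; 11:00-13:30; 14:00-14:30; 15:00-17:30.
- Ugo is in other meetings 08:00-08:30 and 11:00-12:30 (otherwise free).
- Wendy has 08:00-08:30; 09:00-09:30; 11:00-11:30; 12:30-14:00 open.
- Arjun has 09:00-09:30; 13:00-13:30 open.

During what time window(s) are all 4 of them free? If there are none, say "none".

09:00-09:30, 13:00-13:30

Uma free: 08:00-09:30, 11:00-13:30, 14:00-14:30, 15:00-17:30.
Ugo free: 08:30-11:00, 12:30-18:00 (invert busy blocks within the working day).
Wendy free: 08:00-08:30, 09:00-09:30, 11:00-11:30, 12:30-14:00.
Arjun free: 09:00-09:30, 13:00-13:30.
Uma ∩ Ugo: 08:30-09:30, 12:30-13:30, 14:00-14:30, 15:00-17:30.
Uma ∩ Ugo ∩ Wendy: 09:00-09:30, 12:30-13:30.
Uma ∩ Ugo ∩ Wendy ∩ Arjun: 09:00-09:30, 13:00-13:30.
Those are the intersection windows.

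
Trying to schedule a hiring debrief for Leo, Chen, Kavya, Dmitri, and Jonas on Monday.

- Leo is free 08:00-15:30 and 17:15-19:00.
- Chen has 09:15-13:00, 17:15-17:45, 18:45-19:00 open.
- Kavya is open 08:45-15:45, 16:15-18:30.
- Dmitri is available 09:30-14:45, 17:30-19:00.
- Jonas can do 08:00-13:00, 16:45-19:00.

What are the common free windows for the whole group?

09:30-13:00, 17:30-17:45

Leo ∩ Chen: 09:15-13:00, 17:15-17:45, 18:45-19:00.
Leo ∩ Chen ∩ Kavya: 09:15-13:00, 17:15-17:45.
Leo ∩ Chen ∩ Kavya ∩ Dmitri: 09:30-13:00, 17:30-17:45.
Leo ∩ Chen ∩ Kavya ∩ Dmitri ∩ Jonas: 09:30-13:00, 17:30-17:45.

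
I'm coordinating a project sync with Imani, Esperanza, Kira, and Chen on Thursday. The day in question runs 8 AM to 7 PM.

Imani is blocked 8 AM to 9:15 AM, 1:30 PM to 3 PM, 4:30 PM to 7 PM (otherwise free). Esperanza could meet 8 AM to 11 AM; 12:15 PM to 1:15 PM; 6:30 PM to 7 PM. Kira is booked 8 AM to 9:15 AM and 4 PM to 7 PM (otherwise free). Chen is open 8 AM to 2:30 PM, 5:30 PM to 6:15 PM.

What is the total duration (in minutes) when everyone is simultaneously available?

Imani free: 09:15-13:30, 15:00-16:30 (invert busy blocks within the working day).
Esperanza free: 08:00-11:00, 12:15-13:15, 18:30-19:00.
Kira free: 09:15-16:00 (invert busy blocks within the working day).
Chen free: 08:00-14:30, 17:30-18:15.
Imani ∩ Esperanza: 09:15-11:00, 12:15-13:15.
Imani ∩ Esperanza ∩ Kira: 09:15-11:00, 12:15-13:15.
Imani ∩ Esperanza ∩ Kira ∩ Chen: 09:15-11:00, 12:15-13:15.
Summing the common windows: 105 + 60 = 165 minutes.

165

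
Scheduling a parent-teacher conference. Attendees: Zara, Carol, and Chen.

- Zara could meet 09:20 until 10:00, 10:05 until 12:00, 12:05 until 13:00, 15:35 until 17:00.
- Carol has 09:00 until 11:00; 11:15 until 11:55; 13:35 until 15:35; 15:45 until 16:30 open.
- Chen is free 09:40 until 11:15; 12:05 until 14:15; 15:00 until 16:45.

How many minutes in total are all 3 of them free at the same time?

Zara ∩ Carol: 09:20-10:00, 10:05-11:00, 11:15-11:55, 15:45-16:30.
Zara ∩ Carol ∩ Chen: 09:40-10:00, 10:05-11:00, 15:45-16:30.
Summing the common windows: 20 + 55 + 45 = 120 minutes.

120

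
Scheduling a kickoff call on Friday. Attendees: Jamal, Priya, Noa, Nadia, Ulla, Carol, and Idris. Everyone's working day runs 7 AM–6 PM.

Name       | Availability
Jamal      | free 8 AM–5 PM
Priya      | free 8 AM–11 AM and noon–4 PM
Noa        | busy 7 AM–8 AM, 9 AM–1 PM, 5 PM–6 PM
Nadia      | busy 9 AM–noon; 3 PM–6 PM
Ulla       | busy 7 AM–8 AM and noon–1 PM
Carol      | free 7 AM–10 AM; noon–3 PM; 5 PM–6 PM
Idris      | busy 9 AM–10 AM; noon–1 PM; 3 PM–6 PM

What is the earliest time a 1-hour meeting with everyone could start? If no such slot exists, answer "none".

Jamal free: 08:00-17:00.
Priya free: 08:00-11:00, 12:00-16:00.
Noa free: 08:00-09:00, 13:00-17:00 (invert busy blocks within the working day).
Nadia free: 07:00-09:00, 12:00-15:00 (invert busy blocks within the working day).
Ulla free: 08:00-12:00, 13:00-18:00 (invert busy blocks within the working day).
Carol free: 07:00-10:00, 12:00-15:00, 17:00-18:00.
Idris free: 07:00-09:00, 10:00-12:00, 13:00-15:00 (invert busy blocks within the working day).
Jamal ∩ Priya: 08:00-11:00, 12:00-16:00.
Jamal ∩ Priya ∩ Noa: 08:00-09:00, 13:00-16:00.
Jamal ∩ Priya ∩ Noa ∩ Nadia: 08:00-09:00, 13:00-15:00.
Jamal ∩ Priya ∩ Noa ∩ Nadia ∩ Ulla: 08:00-09:00, 13:00-15:00.
Jamal ∩ Priya ∩ Noa ∩ Nadia ∩ Ulla ∩ Carol: 08:00-09:00, 13:00-15:00.
Jamal ∩ Priya ∩ Noa ∩ Nadia ∩ Ulla ∩ Carol ∩ Idris: 08:00-09:00, 13:00-15:00.
Those are the intersection windows.
The first common window of at least 60 minutes is 08:00-09:00, so the earliest start is 08:00.

08:00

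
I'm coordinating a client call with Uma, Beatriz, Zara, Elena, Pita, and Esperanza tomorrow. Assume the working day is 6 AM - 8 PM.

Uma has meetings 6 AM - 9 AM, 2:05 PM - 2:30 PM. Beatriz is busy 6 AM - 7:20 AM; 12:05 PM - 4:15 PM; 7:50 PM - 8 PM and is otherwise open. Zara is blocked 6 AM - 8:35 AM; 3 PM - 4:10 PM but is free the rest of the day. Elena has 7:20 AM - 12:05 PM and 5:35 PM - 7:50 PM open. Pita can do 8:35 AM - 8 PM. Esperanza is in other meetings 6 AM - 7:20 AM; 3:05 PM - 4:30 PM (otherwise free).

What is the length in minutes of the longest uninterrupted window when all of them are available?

185

Uma free: 09:00-14:05, 14:30-20:00 (invert busy blocks within the working day).
Beatriz free: 07:20-12:05, 16:15-19:50 (invert busy blocks within the working day).
Zara free: 08:35-15:00, 16:10-20:00 (invert busy blocks within the working day).
Elena free: 07:20-12:05, 17:35-19:50.
Pita free: 08:35-20:00.
Esperanza free: 07:20-15:05, 16:30-20:00 (invert busy blocks within the working day).
Uma ∩ Beatriz: 09:00-12:05, 16:15-19:50.
Uma ∩ Beatriz ∩ Zara: 09:00-12:05, 16:15-19:50.
Uma ∩ Beatriz ∩ Zara ∩ Elena: 09:00-12:05, 17:35-19:50.
Uma ∩ Beatriz ∩ Zara ∩ Elena ∩ Pita: 09:00-12:05, 17:35-19:50.
Uma ∩ Beatriz ∩ Zara ∩ Elena ∩ Pita ∩ Esperanza: 09:00-12:05, 17:35-19:50.
The longest is 09:00-12:05 at 185 minutes.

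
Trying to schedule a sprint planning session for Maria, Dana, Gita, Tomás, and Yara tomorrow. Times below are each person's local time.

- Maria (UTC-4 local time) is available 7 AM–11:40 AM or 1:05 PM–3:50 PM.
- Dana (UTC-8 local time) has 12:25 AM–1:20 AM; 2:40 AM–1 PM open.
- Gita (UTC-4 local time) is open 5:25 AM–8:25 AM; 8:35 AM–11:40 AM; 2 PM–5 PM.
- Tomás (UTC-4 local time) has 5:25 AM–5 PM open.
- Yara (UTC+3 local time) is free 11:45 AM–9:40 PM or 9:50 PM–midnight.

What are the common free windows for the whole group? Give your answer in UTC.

11:00-12:25, 12:35-15:40, 18:00-18:40, 18:50-19:50

Maria in UTC: 11:00-15:40, 17:05-19:50 (add 4h to convert from UTC-4).
Dana in UTC: 08:25-09:20, 10:40-21:00 (add 8h to convert from UTC-8).
Gita in UTC: 09:25-12:25, 12:35-15:40, 18:00-21:00 (add 4h to convert from UTC-4).
Tomás in UTC: 09:25-21:00 (add 4h to convert from UTC-4).
Yara in UTC: 08:45-18:40, 18:50-21:00 (subtract 3h to convert from UTC+3).
Maria ∩ Dana: 11:00-15:40, 17:05-19:50.
Maria ∩ Dana ∩ Gita: 11:00-12:25, 12:35-15:40, 18:00-19:50.
Maria ∩ Dana ∩ Gita ∩ Tomás: 11:00-12:25, 12:35-15:40, 18:00-19:50.
Maria ∩ Dana ∩ Gita ∩ Tomás ∩ Yara: 11:00-12:25, 12:35-15:40, 18:00-18:40, 18:50-19:50.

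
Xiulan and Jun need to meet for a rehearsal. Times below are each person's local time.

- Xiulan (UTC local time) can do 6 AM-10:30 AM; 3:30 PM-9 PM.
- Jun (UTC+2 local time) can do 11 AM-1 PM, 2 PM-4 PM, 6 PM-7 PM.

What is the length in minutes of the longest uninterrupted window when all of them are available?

Xiulan in UTC: 06:00-10:30, 15:30-21:00.
Jun in UTC: 09:00-11:00, 12:00-14:00, 16:00-17:00 (subtract 2h to convert from UTC+2).
Xiulan ∩ Jun: 09:00-10:30, 16:00-17:00.
Those are the intersection windows.
The longest is 09:00-10:30 at 90 minutes.

90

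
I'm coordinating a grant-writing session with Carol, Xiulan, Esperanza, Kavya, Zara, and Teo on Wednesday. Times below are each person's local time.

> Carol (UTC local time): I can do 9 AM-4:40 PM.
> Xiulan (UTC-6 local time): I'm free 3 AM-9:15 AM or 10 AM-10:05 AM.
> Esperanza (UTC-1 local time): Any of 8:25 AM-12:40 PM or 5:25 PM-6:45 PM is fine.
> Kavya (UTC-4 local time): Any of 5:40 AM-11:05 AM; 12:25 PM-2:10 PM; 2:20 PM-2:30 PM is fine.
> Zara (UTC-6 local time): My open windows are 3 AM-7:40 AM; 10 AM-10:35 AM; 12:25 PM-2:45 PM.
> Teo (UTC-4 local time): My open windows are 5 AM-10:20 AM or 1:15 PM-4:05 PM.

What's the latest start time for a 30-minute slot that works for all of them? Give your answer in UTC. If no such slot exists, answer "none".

Carol in UTC: 09:00-16:40.
Xiulan in UTC: 09:00-15:15, 16:00-16:05 (add 6h to convert from UTC-6).
Esperanza in UTC: 09:25-13:40, 18:25-19:45 (add 1h to convert from UTC-1).
Kavya in UTC: 09:40-15:05, 16:25-18:10, 18:20-18:30 (add 4h to convert from UTC-4).
Zara in UTC: 09:00-13:40, 16:00-16:35, 18:25-20:45 (add 6h to convert from UTC-6).
Teo in UTC: 09:00-14:20, 17:15-20:05 (add 4h to convert from UTC-4).
Carol ∩ Xiulan: 09:00-15:15, 16:00-16:05.
Carol ∩ Xiulan ∩ Esperanza: 09:25-13:40.
Carol ∩ Xiulan ∩ Esperanza ∩ Kavya: 09:40-13:40.
Carol ∩ Xiulan ∩ Esperanza ∩ Kavya ∩ Zara: 09:40-13:40.
Carol ∩ Xiulan ∩ Esperanza ∩ Kavya ∩ Zara ∩ Teo: 09:40-13:40.
So the common availability across everyone is 09:40-13:40.
The last common window of at least 30 minutes is 09:40-13:40; a 30-minute meeting can start as late as 13:10 and still end by 13:40.

13:10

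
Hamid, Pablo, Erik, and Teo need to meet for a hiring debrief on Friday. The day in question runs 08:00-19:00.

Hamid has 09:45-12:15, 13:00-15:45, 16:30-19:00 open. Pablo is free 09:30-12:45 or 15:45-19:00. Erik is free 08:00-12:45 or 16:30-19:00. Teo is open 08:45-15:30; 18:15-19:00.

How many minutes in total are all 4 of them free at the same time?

195

Hamid ∩ Pablo: 09:45-12:15, 16:30-19:00.
Hamid ∩ Pablo ∩ Erik: 09:45-12:15, 16:30-19:00.
Hamid ∩ Pablo ∩ Erik ∩ Teo: 09:45-12:15, 18:15-19:00.
Summing the common windows: 150 + 45 = 195 minutes.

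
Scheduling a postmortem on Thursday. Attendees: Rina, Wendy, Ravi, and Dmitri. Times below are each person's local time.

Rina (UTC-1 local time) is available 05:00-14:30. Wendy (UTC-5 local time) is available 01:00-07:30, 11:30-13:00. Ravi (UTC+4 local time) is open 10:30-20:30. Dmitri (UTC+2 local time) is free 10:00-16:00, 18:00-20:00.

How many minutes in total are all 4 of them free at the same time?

Rina in UTC: 06:00-15:30 (add 1h to convert from UTC-1).
Wendy in UTC: 06:00-12:30, 16:30-18:00 (add 5h to convert from UTC-5).
Ravi in UTC: 06:30-16:30 (subtract 4h to convert from UTC+4).
Dmitri in UTC: 08:00-14:00, 16:00-18:00 (subtract 2h to convert from UTC+2).
Rina ∩ Wendy: 06:00-12:30.
Rina ∩ Wendy ∩ Ravi: 06:30-12:30.
Rina ∩ Wendy ∩ Ravi ∩ Dmitri: 08:00-12:30.
So the common availability across everyone is 08:00-12:30.
That's a single block of 270 minutes.

270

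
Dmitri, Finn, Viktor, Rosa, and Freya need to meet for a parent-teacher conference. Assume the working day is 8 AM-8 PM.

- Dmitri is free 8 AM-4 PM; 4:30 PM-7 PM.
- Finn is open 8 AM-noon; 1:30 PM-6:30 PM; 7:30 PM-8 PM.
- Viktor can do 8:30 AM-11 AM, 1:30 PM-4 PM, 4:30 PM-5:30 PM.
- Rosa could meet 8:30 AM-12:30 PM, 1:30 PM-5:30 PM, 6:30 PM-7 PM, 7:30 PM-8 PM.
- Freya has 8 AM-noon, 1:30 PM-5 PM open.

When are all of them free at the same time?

08:30-11:00, 13:30-16:00, 16:30-17:00

Dmitri ∩ Finn: 08:00-12:00, 13:30-16:00, 16:30-18:30.
Dmitri ∩ Finn ∩ Viktor: 08:30-11:00, 13:30-16:00, 16:30-17:30.
Dmitri ∩ Finn ∩ Viktor ∩ Rosa: 08:30-11:00, 13:30-16:00, 16:30-17:30.
Dmitri ∩ Finn ∩ Viktor ∩ Rosa ∩ Freya: 08:30-11:00, 13:30-16:00, 16:30-17:00.
Those are the intersection windows.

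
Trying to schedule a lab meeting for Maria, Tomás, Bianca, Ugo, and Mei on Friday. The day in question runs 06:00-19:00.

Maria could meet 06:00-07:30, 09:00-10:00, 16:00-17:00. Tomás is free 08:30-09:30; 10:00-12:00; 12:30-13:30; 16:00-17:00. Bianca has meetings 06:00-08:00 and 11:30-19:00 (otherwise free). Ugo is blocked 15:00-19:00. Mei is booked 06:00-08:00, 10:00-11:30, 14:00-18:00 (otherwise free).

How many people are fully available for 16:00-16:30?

Maria free: 06:00-07:30, 09:00-10:00, 16:00-17:00.
Tomás free: 08:30-09:30, 10:00-12:00, 12:30-13:30, 16:00-17:00.
Bianca free: 08:00-11:30 (invert busy blocks within the working day).
Ugo free: 06:00-15:00 (invert busy blocks within the working day).
Mei free: 08:00-10:00, 11:30-14:00, 18:00-19:00 (invert busy blocks within the working day).
Maria and Tomás can make the full 16:00-16:30 slot — that's 2.

2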